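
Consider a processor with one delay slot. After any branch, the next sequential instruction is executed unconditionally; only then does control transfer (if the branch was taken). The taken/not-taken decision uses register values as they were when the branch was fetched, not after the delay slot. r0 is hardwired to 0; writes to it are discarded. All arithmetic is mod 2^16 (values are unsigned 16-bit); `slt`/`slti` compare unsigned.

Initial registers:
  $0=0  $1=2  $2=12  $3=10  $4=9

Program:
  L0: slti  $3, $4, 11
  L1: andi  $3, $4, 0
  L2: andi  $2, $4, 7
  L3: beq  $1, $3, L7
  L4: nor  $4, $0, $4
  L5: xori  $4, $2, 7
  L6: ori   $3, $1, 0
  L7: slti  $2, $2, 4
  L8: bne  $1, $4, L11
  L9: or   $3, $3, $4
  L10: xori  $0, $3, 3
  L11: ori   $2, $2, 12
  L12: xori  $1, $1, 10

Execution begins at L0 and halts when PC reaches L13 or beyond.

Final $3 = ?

[0] slti  $3, $4, 11  →  {$0:0, $1:2, $2:12, $3:1, $4:9}
[1] andi  $3, $4, 0  →  {$0:0, $1:2, $2:12, $3:0, $4:9}
[2] andi  $2, $4, 7  →  {$0:0, $1:2, $2:1, $3:0, $4:9}
[3] beq  $1, $3, L7  →  {$0:0, $1:2, $2:1, $3:0, $4:9}  ⟨branch fallthrough⟩
[4] nor  $4, $0, $4  →  {$0:0, $1:2, $2:1, $3:0, $4:65526}
[5] xori  $4, $2, 7  →  {$0:0, $1:2, $2:1, $3:0, $4:6}
[6] ori   $3, $1, 0  →  {$0:0, $1:2, $2:1, $3:2, $4:6}
[7] slti  $2, $2, 4  →  {$0:0, $1:2, $2:1, $3:2, $4:6}
[8] bne  $1, $4, L11  →  {$0:0, $1:2, $2:1, $3:2, $4:6}  ⟨branch taken⟩
[9] or   $3, $3, $4  →  {$0:0, $1:2, $2:1, $3:6, $4:6}
[11] ori   $2, $2, 12  →  {$0:0, $1:2, $2:13, $3:6, $4:6}
[12] xori  $1, $1, 10  →  {$0:0, $1:8, $2:13, $3:6, $4:6}

6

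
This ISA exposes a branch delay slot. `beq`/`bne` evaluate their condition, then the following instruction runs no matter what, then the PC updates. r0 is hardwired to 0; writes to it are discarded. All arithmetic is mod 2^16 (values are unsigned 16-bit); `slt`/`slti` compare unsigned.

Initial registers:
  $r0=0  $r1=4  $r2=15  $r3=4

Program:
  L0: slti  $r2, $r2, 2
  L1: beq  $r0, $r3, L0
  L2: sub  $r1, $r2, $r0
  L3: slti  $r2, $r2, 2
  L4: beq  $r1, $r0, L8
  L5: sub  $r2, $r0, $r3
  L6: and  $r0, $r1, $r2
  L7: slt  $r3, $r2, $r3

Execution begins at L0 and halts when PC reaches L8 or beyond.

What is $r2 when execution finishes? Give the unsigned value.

#0 slti  $r2, $r2, 2 ; 0/4/0/4
#1 beq  $r0, $r3, L0 ; 0/4/0/4 ; →fallthru
#2 sub  $r1, $r2, $r0 ; 0/0/0/4
#3 slti  $r2, $r2, 2 ; 0/0/1/4
#4 beq  $r1, $r0, L8 ; 0/0/1/4 ; →target
#5 sub  $r2, $r0, $r3 ; 0/0/65532/4

65532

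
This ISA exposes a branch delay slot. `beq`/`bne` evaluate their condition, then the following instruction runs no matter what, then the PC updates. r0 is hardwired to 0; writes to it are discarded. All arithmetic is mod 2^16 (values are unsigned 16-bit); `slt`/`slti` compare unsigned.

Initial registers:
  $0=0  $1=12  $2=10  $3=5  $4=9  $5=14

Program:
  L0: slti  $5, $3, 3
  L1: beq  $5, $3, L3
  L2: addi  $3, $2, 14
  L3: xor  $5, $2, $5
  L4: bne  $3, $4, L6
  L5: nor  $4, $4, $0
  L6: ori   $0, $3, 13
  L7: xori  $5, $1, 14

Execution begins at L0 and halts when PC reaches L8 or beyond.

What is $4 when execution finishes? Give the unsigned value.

65526

  step pc=0: slti  $5, $3, 3  regs=(0,12,10,5,9,0)
  step pc=1: beq  $5, $3, L3  cond=F  regs=(0,12,10,5,9,0)
  step pc=2: addi  $3, $2, 14  regs=(0,12,10,24,9,0)
  step pc=3: xor  $5, $2, $5  regs=(0,12,10,24,9,10)
  step pc=4: bne  $3, $4, L6  cond=T  regs=(0,12,10,24,9,10)
  step pc=5: nor  $4, $4, $0  regs=(0,12,10,24,65526,10)
  step pc=6: ori   $0, $3, 13  regs=(0,12,10,24,65526,10)
  step pc=7: xori  $5, $1, 14  regs=(0,12,10,24,65526,2)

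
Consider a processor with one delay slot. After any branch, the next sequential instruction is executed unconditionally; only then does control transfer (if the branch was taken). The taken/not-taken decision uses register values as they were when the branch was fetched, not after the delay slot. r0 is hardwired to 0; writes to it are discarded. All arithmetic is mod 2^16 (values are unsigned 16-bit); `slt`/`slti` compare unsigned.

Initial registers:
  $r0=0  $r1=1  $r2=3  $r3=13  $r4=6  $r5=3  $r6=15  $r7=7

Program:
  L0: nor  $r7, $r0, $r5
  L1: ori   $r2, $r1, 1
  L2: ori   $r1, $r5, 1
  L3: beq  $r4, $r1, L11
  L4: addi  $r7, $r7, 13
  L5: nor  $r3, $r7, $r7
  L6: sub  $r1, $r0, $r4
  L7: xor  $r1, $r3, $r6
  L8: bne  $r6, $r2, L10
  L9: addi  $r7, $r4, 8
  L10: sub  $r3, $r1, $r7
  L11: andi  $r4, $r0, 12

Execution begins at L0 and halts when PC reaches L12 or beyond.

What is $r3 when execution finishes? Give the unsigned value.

  step pc=0: nor  $r7, $r0, $r5  regs=(0,1,3,13,6,3,15,65532)
  step pc=1: ori   $r2, $r1, 1  regs=(0,1,1,13,6,3,15,65532)
  step pc=2: ori   $r1, $r5, 1  regs=(0,3,1,13,6,3,15,65532)
  step pc=3: beq  $r4, $r1, L11  cond=F  regs=(0,3,1,13,6,3,15,65532)
  step pc=4: addi  $r7, $r7, 13  regs=(0,3,1,13,6,3,15,9)
  step pc=5: nor  $r3, $r7, $r7  regs=(0,3,1,65526,6,3,15,9)
  step pc=6: sub  $r1, $r0, $r4  regs=(0,65530,1,65526,6,3,15,9)
  step pc=7: xor  $r1, $r3, $r6  regs=(0,65529,1,65526,6,3,15,9)
  step pc=8: bne  $r6, $r2, L10  cond=T  regs=(0,65529,1,65526,6,3,15,9)
  step pc=9: addi  $r7, $r4, 8  regs=(0,65529,1,65526,6,3,15,14)
  step pc=10: sub  $r3, $r1, $r7  regs=(0,65529,1,65515,6,3,15,14)
  step pc=11: andi  $r4, $r0, 12  regs=(0,65529,1,65515,0,3,15,14)

65515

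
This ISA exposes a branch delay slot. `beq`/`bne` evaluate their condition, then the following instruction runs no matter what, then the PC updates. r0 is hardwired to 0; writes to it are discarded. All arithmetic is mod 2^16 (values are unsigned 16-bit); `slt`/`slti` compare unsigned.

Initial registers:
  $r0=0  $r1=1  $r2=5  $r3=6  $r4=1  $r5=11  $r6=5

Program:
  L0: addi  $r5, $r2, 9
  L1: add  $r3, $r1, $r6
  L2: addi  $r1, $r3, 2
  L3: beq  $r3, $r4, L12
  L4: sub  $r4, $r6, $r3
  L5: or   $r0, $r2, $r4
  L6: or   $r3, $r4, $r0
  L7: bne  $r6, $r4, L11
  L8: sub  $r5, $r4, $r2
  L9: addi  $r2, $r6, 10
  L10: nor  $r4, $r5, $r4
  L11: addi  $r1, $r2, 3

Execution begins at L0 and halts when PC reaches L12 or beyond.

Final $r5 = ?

[0] addi  $r5, $r2, 9  →  {$r0:0, $r1:1, $r2:5, $r3:6, $r4:1, $r5:14, $r6:5}
[1] add  $r3, $r1, $r6  →  {$r0:0, $r1:1, $r2:5, $r3:6, $r4:1, $r5:14, $r6:5}
[2] addi  $r1, $r3, 2  →  {$r0:0, $r1:8, $r2:5, $r3:6, $r4:1, $r5:14, $r6:5}
[3] beq  $r3, $r4, L12  →  {$r0:0, $r1:8, $r2:5, $r3:6, $r4:1, $r5:14, $r6:5}  ⟨branch fallthrough⟩
[4] sub  $r4, $r6, $r3  →  {$r0:0, $r1:8, $r2:5, $r3:6, $r4:65535, $r5:14, $r6:5}
[5] or   $r0, $r2, $r4  →  {$r0:0, $r1:8, $r2:5, $r3:6, $r4:65535, $r5:14, $r6:5}
[6] or   $r3, $r4, $r0  →  {$r0:0, $r1:8, $r2:5, $r3:65535, $r4:65535, $r5:14, $r6:5}
[7] bne  $r6, $r4, L11  →  {$r0:0, $r1:8, $r2:5, $r3:65535, $r4:65535, $r5:14, $r6:5}  ⟨branch taken⟩
[8] sub  $r5, $r4, $r2  →  {$r0:0, $r1:8, $r2:5, $r3:65535, $r4:65535, $r5:65530, $r6:5}
[11] addi  $r1, $r2, 3  →  {$r0:0, $r1:8, $r2:5, $r3:65535, $r4:65535, $r5:65530, $r6:5}

65530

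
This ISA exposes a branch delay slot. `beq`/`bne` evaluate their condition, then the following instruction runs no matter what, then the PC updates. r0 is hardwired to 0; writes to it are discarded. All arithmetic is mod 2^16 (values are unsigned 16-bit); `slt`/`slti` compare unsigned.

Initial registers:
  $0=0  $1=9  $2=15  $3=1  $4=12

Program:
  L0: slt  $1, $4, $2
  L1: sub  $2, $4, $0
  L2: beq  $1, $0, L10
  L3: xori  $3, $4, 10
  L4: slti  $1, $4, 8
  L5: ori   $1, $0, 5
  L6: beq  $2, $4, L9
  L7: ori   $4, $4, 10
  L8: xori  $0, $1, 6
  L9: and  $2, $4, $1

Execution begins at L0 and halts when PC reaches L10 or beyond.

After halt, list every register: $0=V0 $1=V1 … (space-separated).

PC=0  slt  $1, $4, $2        | $0=0 $1=1 $2=15 $3=1 $4=12
PC=1  sub  $2, $4, $0        | $0=0 $1=1 $2=12 $3=1 $4=12
PC=2  beq  $1, $0, L10       | $0=0 $1=1 $2=12 $3=1 $4=12  [not taken]
PC=3  xori  $3, $4, 10       | $0=0 $1=1 $2=12 $3=6 $4=12
PC=4  slti  $1, $4, 8        | $0=0 $1=0 $2=12 $3=6 $4=12
PC=5  ori   $1, $0, 5        | $0=0 $1=5 $2=12 $3=6 $4=12
PC=6  beq  $2, $4, L9        | $0=0 $1=5 $2=12 $3=6 $4=12  [TAKEN]
PC=7  ori   $4, $4, 10       | $0=0 $1=5 $2=12 $3=6 $4=14
PC=9  and  $2, $4, $1        | $0=0 $1=5 $2=4 $3=6 $4=14

$0=0 $1=5 $2=4 $3=6 $4=14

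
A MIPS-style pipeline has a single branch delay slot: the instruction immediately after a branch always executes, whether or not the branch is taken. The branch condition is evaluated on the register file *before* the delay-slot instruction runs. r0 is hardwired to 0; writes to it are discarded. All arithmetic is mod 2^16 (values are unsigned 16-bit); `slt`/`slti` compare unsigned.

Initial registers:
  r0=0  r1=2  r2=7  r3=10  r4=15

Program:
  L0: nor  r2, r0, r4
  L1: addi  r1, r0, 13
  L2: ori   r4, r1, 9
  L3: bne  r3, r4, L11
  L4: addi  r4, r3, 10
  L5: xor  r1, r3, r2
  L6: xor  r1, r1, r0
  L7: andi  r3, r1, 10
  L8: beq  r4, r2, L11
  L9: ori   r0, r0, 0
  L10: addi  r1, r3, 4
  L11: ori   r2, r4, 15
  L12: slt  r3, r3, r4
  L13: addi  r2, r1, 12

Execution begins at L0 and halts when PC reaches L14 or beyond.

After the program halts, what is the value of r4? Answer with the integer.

20

#0 nor  r2, r0, r4 ; 0/2/65520/10/15
#1 addi  r1, r0, 13 ; 0/13/65520/10/15
#2 ori   r4, r1, 9 ; 0/13/65520/10/13
#3 bne  r3, r4, L11 ; 0/13/65520/10/13 ; →target
#4 addi  r4, r3, 10 ; 0/13/65520/10/20
#11 ori   r2, r4, 15 ; 0/13/31/10/20
#12 slt  r3, r3, r4 ; 0/13/31/1/20
#13 addi  r2, r1, 12 ; 0/13/25/1/20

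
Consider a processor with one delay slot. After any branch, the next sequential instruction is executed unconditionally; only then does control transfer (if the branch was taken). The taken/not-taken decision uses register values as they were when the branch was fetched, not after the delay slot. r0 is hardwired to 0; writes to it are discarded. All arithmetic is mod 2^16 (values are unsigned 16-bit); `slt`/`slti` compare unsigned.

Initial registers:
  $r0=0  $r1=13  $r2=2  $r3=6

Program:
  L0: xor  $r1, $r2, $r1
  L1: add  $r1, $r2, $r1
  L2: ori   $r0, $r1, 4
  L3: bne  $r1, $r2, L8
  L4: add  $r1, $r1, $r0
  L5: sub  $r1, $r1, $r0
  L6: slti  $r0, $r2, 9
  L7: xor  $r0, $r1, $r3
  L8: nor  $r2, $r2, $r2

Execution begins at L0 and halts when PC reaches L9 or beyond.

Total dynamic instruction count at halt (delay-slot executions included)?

[0] xor  $r1, $r2, $r1  →  {$r0:0, $r1:15, $r2:2, $r3:6}
[1] add  $r1, $r2, $r1  →  {$r0:0, $r1:17, $r2:2, $r3:6}
[2] ori   $r0, $r1, 4  →  {$r0:0, $r1:17, $r2:2, $r3:6}
[3] bne  $r1, $r2, L8  →  {$r0:0, $r1:17, $r2:2, $r3:6}  ⟨branch taken⟩
[4] add  $r1, $r1, $r0  →  {$r0:0, $r1:17, $r2:2, $r3:6}
[8] nor  $r2, $r2, $r2  →  {$r0:0, $r1:17, $r2:65533, $r3:6}

6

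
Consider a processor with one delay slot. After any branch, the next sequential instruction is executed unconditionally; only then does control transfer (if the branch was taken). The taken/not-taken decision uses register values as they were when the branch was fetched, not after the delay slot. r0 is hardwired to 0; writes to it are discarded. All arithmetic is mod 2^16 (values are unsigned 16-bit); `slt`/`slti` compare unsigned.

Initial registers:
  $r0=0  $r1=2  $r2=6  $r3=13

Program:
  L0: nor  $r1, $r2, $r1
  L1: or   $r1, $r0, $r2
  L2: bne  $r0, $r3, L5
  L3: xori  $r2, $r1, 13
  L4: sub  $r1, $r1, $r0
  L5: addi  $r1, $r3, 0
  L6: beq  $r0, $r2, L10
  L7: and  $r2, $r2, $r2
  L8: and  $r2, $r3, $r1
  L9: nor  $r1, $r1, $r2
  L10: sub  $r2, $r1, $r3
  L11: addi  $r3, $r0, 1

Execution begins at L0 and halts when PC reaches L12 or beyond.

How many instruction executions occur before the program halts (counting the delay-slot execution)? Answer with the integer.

11

PC=0  nor  $r1, $r2, $r1     | $r0=0 $r1=65529 $r2=6 $r3=13
PC=1  or   $r1, $r0, $r2     | $r0=0 $r1=6 $r2=6 $r3=13
PC=2  bne  $r0, $r3, L5      | $r0=0 $r1=6 $r2=6 $r3=13  [TAKEN]
PC=3  xori  $r2, $r1, 13     | $r0=0 $r1=6 $r2=11 $r3=13
PC=5  addi  $r1, $r3, 0      | $r0=0 $r1=13 $r2=11 $r3=13
PC=6  beq  $r0, $r2, L10     | $r0=0 $r1=13 $r2=11 $r3=13  [not taken]
PC=7  and  $r2, $r2, $r2     | $r0=0 $r1=13 $r2=11 $r3=13
PC=8  and  $r2, $r3, $r1     | $r0=0 $r1=13 $r2=13 $r3=13
PC=9  nor  $r1, $r1, $r2     | $r0=0 $r1=65522 $r2=13 $r3=13
PC=10 sub  $r2, $r1, $r3     | $r0=0 $r1=65522 $r2=65509 $r3=13
PC=11 addi  $r3, $r0, 1      | $r0=0 $r1=65522 $r2=65509 $r3=1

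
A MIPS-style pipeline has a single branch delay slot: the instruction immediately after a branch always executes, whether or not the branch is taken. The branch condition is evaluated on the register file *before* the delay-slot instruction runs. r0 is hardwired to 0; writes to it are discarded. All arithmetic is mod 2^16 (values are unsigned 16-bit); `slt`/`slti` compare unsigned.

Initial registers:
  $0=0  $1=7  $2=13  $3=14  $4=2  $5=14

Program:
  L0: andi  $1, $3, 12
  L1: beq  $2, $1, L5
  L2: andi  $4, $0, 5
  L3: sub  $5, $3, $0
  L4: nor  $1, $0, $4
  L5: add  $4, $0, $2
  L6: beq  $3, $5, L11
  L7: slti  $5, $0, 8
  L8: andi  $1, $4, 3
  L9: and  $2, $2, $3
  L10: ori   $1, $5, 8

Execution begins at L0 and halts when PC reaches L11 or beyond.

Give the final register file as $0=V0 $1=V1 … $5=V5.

[0] andi  $1, $3, 12  →  {$0:0, $1:12, $2:13, $3:14, $4:2, $5:14}
[1] beq  $2, $1, L5  →  {$0:0, $1:12, $2:13, $3:14, $4:2, $5:14}  ⟨branch fallthrough⟩
[2] andi  $4, $0, 5  →  {$0:0, $1:12, $2:13, $3:14, $4:0, $5:14}
[3] sub  $5, $3, $0  →  {$0:0, $1:12, $2:13, $3:14, $4:0, $5:14}
[4] nor  $1, $0, $4  →  {$0:0, $1:65535, $2:13, $3:14, $4:0, $5:14}
[5] add  $4, $0, $2  →  {$0:0, $1:65535, $2:13, $3:14, $4:13, $5:14}
[6] beq  $3, $5, L11  →  {$0:0, $1:65535, $2:13, $3:14, $4:13, $5:14}  ⟨branch taken⟩
[7] slti  $5, $0, 8  →  {$0:0, $1:65535, $2:13, $3:14, $4:13, $5:1}

$0=0 $1=65535 $2=13 $3=14 $4=13 $5=1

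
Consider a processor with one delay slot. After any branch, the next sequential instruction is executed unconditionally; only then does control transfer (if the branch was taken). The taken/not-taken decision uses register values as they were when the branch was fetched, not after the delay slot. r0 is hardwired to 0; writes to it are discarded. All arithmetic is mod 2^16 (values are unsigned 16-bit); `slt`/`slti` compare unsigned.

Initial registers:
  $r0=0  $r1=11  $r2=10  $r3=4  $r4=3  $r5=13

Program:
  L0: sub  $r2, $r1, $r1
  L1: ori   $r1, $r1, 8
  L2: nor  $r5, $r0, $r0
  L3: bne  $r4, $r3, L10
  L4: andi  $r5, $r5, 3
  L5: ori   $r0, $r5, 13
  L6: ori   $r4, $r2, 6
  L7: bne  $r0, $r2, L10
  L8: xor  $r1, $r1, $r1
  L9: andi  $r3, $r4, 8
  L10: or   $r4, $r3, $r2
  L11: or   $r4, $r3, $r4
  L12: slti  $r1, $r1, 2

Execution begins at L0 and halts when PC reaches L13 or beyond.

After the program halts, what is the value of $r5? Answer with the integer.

[0] sub  $r2, $r1, $r1  →  {$r0:0, $r1:11, $r2:0, $r3:4, $r4:3, $r5:13}
[1] ori   $r1, $r1, 8  →  {$r0:0, $r1:11, $r2:0, $r3:4, $r4:3, $r5:13}
[2] nor  $r5, $r0, $r0  →  {$r0:0, $r1:11, $r2:0, $r3:4, $r4:3, $r5:65535}
[3] bne  $r4, $r3, L10  →  {$r0:0, $r1:11, $r2:0, $r3:4, $r4:3, $r5:65535}  ⟨branch taken⟩
[4] andi  $r5, $r5, 3  →  {$r0:0, $r1:11, $r2:0, $r3:4, $r4:3, $r5:3}
[10] or   $r4, $r3, $r2  →  {$r0:0, $r1:11, $r2:0, $r3:4, $r4:4, $r5:3}
[11] or   $r4, $r3, $r4  →  {$r0:0, $r1:11, $r2:0, $r3:4, $r4:4, $r5:3}
[12] slti  $r1, $r1, 2  →  {$r0:0, $r1:0, $r2:0, $r3:4, $r4:4, $r5:3}

3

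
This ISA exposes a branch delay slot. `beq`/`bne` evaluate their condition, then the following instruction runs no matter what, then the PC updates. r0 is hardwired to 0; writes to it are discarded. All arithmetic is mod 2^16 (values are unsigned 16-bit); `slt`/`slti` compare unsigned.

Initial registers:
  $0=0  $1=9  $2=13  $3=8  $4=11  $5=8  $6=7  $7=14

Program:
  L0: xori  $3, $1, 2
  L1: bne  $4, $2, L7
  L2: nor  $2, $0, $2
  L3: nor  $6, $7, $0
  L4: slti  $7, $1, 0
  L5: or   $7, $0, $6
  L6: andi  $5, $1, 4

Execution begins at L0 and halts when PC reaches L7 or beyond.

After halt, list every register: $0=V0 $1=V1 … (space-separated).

PC=0  xori  $3, $1, 2        | $0=0 $1=9 $2=13 $3=11 $4=11 $5=8 $6=7 $7=14
PC=1  bne  $4, $2, L7        | $0=0 $1=9 $2=13 $3=11 $4=11 $5=8 $6=7 $7=14  [TAKEN]
PC=2  nor  $2, $0, $2        | $0=0 $1=9 $2=65522 $3=11 $4=11 $5=8 $6=7 $7=14

$0=0 $1=9 $2=65522 $3=11 $4=11 $5=8 $6=7 $7=14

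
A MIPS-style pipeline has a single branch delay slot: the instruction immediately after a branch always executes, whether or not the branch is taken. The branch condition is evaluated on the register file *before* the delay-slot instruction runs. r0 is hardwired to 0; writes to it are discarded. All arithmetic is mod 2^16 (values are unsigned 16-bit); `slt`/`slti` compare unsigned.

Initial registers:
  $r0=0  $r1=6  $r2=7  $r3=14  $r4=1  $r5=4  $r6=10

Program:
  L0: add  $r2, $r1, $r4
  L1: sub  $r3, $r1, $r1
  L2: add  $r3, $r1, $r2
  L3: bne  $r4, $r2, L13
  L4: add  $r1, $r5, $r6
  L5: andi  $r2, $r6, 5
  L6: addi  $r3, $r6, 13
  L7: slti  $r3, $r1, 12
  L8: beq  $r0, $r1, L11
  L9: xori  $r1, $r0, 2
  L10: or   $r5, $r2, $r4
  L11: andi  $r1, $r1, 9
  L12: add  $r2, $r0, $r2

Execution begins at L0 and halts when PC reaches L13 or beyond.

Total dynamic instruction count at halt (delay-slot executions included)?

  step pc=0: add  $r2, $r1, $r4  regs=(0,6,7,14,1,4,10)
  step pc=1: sub  $r3, $r1, $r1  regs=(0,6,7,0,1,4,10)
  step pc=2: add  $r3, $r1, $r2  regs=(0,6,7,13,1,4,10)
  step pc=3: bne  $r4, $r2, L13  cond=T  regs=(0,6,7,13,1,4,10)
  step pc=4: add  $r1, $r5, $r6  regs=(0,14,7,13,1,4,10)

5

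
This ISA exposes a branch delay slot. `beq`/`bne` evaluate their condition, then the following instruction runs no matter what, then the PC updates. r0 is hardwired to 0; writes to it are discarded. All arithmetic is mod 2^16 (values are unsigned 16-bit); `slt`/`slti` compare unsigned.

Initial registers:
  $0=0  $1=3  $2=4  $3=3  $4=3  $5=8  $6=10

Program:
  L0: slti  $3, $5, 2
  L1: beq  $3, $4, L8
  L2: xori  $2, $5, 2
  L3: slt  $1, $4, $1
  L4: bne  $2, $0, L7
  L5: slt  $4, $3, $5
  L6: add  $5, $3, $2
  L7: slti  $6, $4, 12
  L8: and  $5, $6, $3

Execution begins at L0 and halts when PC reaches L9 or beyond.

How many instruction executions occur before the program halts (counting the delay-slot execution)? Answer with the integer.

8

  step pc=0: slti  $3, $5, 2  regs=(0,3,4,0,3,8,10)
  step pc=1: beq  $3, $4, L8  cond=F  regs=(0,3,4,0,3,8,10)
  step pc=2: xori  $2, $5, 2  regs=(0,3,10,0,3,8,10)
  step pc=3: slt  $1, $4, $1  regs=(0,0,10,0,3,8,10)
  step pc=4: bne  $2, $0, L7  cond=T  regs=(0,0,10,0,3,8,10)
  step pc=5: slt  $4, $3, $5  regs=(0,0,10,0,1,8,10)
  step pc=7: slti  $6, $4, 12  regs=(0,0,10,0,1,8,1)
  step pc=8: and  $5, $6, $3  regs=(0,0,10,0,1,0,1)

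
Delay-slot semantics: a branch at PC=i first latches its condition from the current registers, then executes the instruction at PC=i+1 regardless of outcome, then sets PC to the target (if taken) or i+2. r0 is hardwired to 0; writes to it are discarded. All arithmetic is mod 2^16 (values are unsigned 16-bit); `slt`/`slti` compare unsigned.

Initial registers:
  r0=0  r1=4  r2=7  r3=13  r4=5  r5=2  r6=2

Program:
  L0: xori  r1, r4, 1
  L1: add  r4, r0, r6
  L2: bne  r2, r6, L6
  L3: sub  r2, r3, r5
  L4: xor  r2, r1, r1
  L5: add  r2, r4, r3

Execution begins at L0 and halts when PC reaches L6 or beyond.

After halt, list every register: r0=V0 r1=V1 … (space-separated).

r0=0 r1=4 r2=11 r3=13 r4=2 r5=2 r6=2

PC=0  xori  r1, r4, 1        | r0=0 r1=4 r2=7 r3=13 r4=5 r5=2 r6=2
PC=1  add  r4, r0, r6        | r0=0 r1=4 r2=7 r3=13 r4=2 r5=2 r6=2
PC=2  bne  r2, r6, L6        | r0=0 r1=4 r2=7 r3=13 r4=2 r5=2 r6=2  [TAKEN]
PC=3  sub  r2, r3, r5        | r0=0 r1=4 r2=11 r3=13 r4=2 r5=2 r6=2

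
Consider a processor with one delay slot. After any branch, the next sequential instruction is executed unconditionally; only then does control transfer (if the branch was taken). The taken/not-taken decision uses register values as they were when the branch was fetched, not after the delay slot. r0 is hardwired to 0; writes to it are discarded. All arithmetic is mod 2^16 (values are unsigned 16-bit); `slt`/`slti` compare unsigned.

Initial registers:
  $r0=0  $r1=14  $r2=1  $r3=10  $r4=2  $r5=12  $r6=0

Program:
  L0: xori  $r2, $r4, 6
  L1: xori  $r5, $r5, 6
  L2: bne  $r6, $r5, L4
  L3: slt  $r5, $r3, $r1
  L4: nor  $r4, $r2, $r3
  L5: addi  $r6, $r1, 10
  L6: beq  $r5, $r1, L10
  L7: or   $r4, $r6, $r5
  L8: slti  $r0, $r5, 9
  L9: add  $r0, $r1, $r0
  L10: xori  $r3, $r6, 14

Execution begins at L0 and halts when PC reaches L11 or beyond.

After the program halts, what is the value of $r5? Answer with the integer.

#0 xori  $r2, $r4, 6 ; 0/14/4/10/2/12/0
#1 xori  $r5, $r5, 6 ; 0/14/4/10/2/10/0
#2 bne  $r6, $r5, L4 ; 0/14/4/10/2/10/0 ; →target
#3 slt  $r5, $r3, $r1 ; 0/14/4/10/2/1/0
#4 nor  $r4, $r2, $r3 ; 0/14/4/10/65521/1/0
#5 addi  $r6, $r1, 10 ; 0/14/4/10/65521/1/24
#6 beq  $r5, $r1, L10 ; 0/14/4/10/65521/1/24 ; →fallthru
#7 or   $r4, $r6, $r5 ; 0/14/4/10/25/1/24
#8 slti  $r0, $r5, 9 ; 0/14/4/10/25/1/24
#9 add  $r0, $r1, $r0 ; 0/14/4/10/25/1/24
#10 xori  $r3, $r6, 14 ; 0/14/4/22/25/1/24

1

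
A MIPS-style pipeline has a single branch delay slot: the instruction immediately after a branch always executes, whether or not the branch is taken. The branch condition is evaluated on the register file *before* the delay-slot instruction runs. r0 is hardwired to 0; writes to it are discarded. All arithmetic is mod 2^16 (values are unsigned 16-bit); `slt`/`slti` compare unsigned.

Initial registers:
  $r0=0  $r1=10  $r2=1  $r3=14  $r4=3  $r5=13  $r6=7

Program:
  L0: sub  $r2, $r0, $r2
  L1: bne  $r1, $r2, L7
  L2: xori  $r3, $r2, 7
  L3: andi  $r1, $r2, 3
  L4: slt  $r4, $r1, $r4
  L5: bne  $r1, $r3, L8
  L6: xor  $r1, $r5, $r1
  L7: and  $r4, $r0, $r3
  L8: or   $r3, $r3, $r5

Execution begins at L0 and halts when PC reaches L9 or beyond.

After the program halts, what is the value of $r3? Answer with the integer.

65533

[0] sub  $r2, $r0, $r2  →  {$r0:0, $r1:10, $r2:65535, $r3:14, $r4:3, $r5:13, $r6:7}
[1] bne  $r1, $r2, L7  →  {$r0:0, $r1:10, $r2:65535, $r3:14, $r4:3, $r5:13, $r6:7}  ⟨branch taken⟩
[2] xori  $r3, $r2, 7  →  {$r0:0, $r1:10, $r2:65535, $r3:65528, $r4:3, $r5:13, $r6:7}
[7] and  $r4, $r0, $r3  →  {$r0:0, $r1:10, $r2:65535, $r3:65528, $r4:0, $r5:13, $r6:7}
[8] or   $r3, $r3, $r5  →  {$r0:0, $r1:10, $r2:65535, $r3:65533, $r4:0, $r5:13, $r6:7}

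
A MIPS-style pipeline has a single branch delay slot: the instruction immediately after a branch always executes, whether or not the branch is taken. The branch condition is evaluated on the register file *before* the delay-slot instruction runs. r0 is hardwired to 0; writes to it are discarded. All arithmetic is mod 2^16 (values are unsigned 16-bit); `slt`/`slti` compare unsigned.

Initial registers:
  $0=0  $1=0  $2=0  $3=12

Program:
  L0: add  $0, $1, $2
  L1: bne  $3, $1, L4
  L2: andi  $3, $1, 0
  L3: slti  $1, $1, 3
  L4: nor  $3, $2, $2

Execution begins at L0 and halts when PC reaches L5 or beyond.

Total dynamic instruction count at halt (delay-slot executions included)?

4

PC=0  add  $0, $1, $2        | $0=0 $1=0 $2=0 $3=12
PC=1  bne  $3, $1, L4        | $0=0 $1=0 $2=0 $3=12  [TAKEN]
PC=2  andi  $3, $1, 0        | $0=0 $1=0 $2=0 $3=0
PC=4  nor  $3, $2, $2        | $0=0 $1=0 $2=0 $3=65535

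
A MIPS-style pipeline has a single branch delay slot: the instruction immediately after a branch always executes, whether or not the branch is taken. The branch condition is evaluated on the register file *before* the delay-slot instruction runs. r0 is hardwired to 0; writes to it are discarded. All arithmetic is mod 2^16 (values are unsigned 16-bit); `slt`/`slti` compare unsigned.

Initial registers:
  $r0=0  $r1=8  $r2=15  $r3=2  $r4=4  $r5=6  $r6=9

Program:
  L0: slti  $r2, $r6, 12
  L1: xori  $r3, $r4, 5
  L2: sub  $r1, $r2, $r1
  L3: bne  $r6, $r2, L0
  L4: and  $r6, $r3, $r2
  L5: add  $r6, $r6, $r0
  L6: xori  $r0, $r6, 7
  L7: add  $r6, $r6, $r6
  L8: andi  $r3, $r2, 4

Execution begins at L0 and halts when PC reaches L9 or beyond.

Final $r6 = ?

PC=0  slti  $r2, $r6, 12     | $r0=0 $r1=8 $r2=1 $r3=2 $r4=4 $r5=6 $r6=9
PC=1  xori  $r3, $r4, 5      | $r0=0 $r1=8 $r2=1 $r3=1 $r4=4 $r5=6 $r6=9
PC=2  sub  $r1, $r2, $r1     | $r0=0 $r1=65529 $r2=1 $r3=1 $r4=4 $r5=6 $r6=9
PC=3  bne  $r6, $r2, L0      | $r0=0 $r1=65529 $r2=1 $r3=1 $r4=4 $r5=6 $r6=9  [TAKEN]
PC=4  and  $r6, $r3, $r2     | $r0=0 $r1=65529 $r2=1 $r3=1 $r4=4 $r5=6 $r6=1
PC=0  slti  $r2, $r6, 12     | $r0=0 $r1=65529 $r2=1 $r3=1 $r4=4 $r5=6 $r6=1
PC=1  xori  $r3, $r4, 5      | $r0=0 $r1=65529 $r2=1 $r3=1 $r4=4 $r5=6 $r6=1
PC=2  sub  $r1, $r2, $r1     | $r0=0 $r1=8 $r2=1 $r3=1 $r4=4 $r5=6 $r6=1
PC=3  bne  $r6, $r2, L0      | $r0=0 $r1=8 $r2=1 $r3=1 $r4=4 $r5=6 $r6=1  [not taken]
PC=4  and  $r6, $r3, $r2     | $r0=0 $r1=8 $r2=1 $r3=1 $r4=4 $r5=6 $r6=1
PC=5  add  $r6, $r6, $r0     | $r0=0 $r1=8 $r2=1 $r3=1 $r4=4 $r5=6 $r6=1
PC=6  xori  $r0, $r6, 7      | $r0=0 $r1=8 $r2=1 $r3=1 $r4=4 $r5=6 $r6=1
PC=7  add  $r6, $r6, $r6     | $r0=0 $r1=8 $r2=1 $r3=1 $r4=4 $r5=6 $r6=2
PC=8  andi  $r3, $r2, 4      | $r0=0 $r1=8 $r2=1 $r3=0 $r4=4 $r5=6 $r6=2

2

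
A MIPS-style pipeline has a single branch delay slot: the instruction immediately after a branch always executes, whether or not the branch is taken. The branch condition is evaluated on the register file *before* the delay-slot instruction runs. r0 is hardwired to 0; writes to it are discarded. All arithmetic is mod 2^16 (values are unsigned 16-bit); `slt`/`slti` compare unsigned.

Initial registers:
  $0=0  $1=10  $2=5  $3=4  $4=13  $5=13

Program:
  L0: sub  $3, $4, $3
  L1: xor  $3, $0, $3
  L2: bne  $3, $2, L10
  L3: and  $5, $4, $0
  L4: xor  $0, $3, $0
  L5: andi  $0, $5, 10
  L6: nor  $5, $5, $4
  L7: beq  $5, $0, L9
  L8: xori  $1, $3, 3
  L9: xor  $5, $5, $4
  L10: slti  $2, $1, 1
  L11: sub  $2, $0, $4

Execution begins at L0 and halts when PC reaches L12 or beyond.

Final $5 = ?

0

  step pc=0: sub  $3, $4, $3  regs=(0,10,5,9,13,13)
  step pc=1: xor  $3, $0, $3  regs=(0,10,5,9,13,13)
  step pc=2: bne  $3, $2, L10  cond=T  regs=(0,10,5,9,13,13)
  step pc=3: and  $5, $4, $0  regs=(0,10,5,9,13,0)
  step pc=10: slti  $2, $1, 1  regs=(0,10,0,9,13,0)
  step pc=11: sub  $2, $0, $4  regs=(0,10,65523,9,13,0)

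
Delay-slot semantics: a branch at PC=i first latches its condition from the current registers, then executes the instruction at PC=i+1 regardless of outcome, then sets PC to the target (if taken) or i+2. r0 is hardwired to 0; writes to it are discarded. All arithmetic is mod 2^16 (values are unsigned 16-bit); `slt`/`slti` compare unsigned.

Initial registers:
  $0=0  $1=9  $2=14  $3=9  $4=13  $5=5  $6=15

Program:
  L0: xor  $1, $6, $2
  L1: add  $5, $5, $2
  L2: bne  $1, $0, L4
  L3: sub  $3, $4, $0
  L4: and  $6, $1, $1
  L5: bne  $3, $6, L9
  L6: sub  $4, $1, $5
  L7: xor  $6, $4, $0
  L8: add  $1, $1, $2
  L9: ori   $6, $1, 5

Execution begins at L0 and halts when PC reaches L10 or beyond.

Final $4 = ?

PC=0  xor  $1, $6, $2        | $0=0 $1=1 $2=14 $3=9 $4=13 $5=5 $6=15
PC=1  add  $5, $5, $2        | $0=0 $1=1 $2=14 $3=9 $4=13 $5=19 $6=15
PC=2  bne  $1, $0, L4        | $0=0 $1=1 $2=14 $3=9 $4=13 $5=19 $6=15  [TAKEN]
PC=3  sub  $3, $4, $0        | $0=0 $1=1 $2=14 $3=13 $4=13 $5=19 $6=15
PC=4  and  $6, $1, $1        | $0=0 $1=1 $2=14 $3=13 $4=13 $5=19 $6=1
PC=5  bne  $3, $6, L9        | $0=0 $1=1 $2=14 $3=13 $4=13 $5=19 $6=1  [TAKEN]
PC=6  sub  $4, $1, $5        | $0=0 $1=1 $2=14 $3=13 $4=65518 $5=19 $6=1
PC=9  ori   $6, $1, 5        | $0=0 $1=1 $2=14 $3=13 $4=65518 $5=19 $6=5

65518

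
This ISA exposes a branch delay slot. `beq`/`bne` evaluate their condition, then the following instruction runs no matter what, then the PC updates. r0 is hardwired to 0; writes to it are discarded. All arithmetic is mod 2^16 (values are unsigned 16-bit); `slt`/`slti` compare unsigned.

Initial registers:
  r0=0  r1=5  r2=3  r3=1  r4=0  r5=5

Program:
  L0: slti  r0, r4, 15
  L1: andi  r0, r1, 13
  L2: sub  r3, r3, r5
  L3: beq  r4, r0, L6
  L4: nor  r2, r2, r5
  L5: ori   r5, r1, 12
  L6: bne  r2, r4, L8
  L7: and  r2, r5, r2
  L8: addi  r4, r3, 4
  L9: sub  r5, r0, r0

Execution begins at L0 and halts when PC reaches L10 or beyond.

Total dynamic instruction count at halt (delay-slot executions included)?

9

PC=0  slti  r0, r4, 15       | r0=0 r1=5 r2=3 r3=1 r4=0 r5=5
PC=1  andi  r0, r1, 13       | r0=0 r1=5 r2=3 r3=1 r4=0 r5=5
PC=2  sub  r3, r3, r5        | r0=0 r1=5 r2=3 r3=65532 r4=0 r5=5
PC=3  beq  r4, r0, L6        | r0=0 r1=5 r2=3 r3=65532 r4=0 r5=5  [TAKEN]
PC=4  nor  r2, r2, r5        | r0=0 r1=5 r2=65528 r3=65532 r4=0 r5=5
PC=6  bne  r2, r4, L8        | r0=0 r1=5 r2=65528 r3=65532 r4=0 r5=5  [TAKEN]
PC=7  and  r2, r5, r2        | r0=0 r1=5 r2=0 r3=65532 r4=0 r5=5
PC=8  addi  r4, r3, 4        | r0=0 r1=5 r2=0 r3=65532 r4=0 r5=5
PC=9  sub  r5, r0, r0        | r0=0 r1=5 r2=0 r3=65532 r4=0 r5=0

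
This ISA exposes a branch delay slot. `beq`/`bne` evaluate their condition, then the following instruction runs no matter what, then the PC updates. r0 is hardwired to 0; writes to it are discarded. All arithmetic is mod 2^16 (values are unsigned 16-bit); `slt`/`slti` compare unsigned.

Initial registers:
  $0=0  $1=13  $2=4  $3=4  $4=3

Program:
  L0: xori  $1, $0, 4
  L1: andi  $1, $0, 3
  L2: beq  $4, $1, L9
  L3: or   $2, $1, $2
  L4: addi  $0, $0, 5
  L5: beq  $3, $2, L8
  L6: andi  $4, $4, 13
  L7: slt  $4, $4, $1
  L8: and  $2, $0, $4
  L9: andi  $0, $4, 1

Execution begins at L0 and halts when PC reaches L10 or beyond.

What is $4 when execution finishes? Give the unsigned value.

  step pc=0: xori  $1, $0, 4  regs=(0,4,4,4,3)
  step pc=1: andi  $1, $0, 3  regs=(0,0,4,4,3)
  step pc=2: beq  $4, $1, L9  cond=F  regs=(0,0,4,4,3)
  step pc=3: or   $2, $1, $2  regs=(0,0,4,4,3)
  step pc=4: addi  $0, $0, 5  regs=(0,0,4,4,3)
  step pc=5: beq  $3, $2, L8  cond=T  regs=(0,0,4,4,3)
  step pc=6: andi  $4, $4, 13  regs=(0,0,4,4,1)
  step pc=8: and  $2, $0, $4  regs=(0,0,0,4,1)
  step pc=9: andi  $0, $4, 1  regs=(0,0,0,4,1)

1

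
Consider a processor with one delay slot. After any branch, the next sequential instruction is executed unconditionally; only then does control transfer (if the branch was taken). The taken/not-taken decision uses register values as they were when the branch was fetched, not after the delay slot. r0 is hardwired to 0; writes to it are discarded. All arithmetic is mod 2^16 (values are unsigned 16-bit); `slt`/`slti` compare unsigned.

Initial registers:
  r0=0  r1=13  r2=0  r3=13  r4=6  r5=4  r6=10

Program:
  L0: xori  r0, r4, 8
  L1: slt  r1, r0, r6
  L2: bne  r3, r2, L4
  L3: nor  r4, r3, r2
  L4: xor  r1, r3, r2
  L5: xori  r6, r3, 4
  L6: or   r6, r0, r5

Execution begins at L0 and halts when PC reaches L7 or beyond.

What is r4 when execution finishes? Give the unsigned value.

[0] xori  r0, r4, 8  →  {r0:0, r1:13, r2:0, r3:13, r4:6, r5:4, r6:10}
[1] slt  r1, r0, r6  →  {r0:0, r1:1, r2:0, r3:13, r4:6, r5:4, r6:10}
[2] bne  r3, r2, L4  →  {r0:0, r1:1, r2:0, r3:13, r4:6, r5:4, r6:10}  ⟨branch taken⟩
[3] nor  r4, r3, r2  →  {r0:0, r1:1, r2:0, r3:13, r4:65522, r5:4, r6:10}
[4] xor  r1, r3, r2  →  {r0:0, r1:13, r2:0, r3:13, r4:65522, r5:4, r6:10}
[5] xori  r6, r3, 4  →  {r0:0, r1:13, r2:0, r3:13, r4:65522, r5:4, r6:9}
[6] or   r6, r0, r5  →  {r0:0, r1:13, r2:0, r3:13, r4:65522, r5:4, r6:4}

65522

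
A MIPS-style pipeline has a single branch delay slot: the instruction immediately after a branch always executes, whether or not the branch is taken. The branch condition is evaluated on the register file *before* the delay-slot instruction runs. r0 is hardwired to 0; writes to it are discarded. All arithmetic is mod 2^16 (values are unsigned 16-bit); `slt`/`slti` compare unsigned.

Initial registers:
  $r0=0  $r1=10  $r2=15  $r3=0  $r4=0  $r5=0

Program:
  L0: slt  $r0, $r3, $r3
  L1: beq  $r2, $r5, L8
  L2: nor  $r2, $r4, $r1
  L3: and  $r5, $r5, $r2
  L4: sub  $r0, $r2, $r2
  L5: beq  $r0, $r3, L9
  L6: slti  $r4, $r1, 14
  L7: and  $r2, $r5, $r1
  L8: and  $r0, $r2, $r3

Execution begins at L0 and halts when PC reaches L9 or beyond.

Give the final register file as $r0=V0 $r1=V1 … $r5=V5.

[0] slt  $r0, $r3, $r3  →  {$r0:0, $r1:10, $r2:15, $r3:0, $r4:0, $r5:0}
[1] beq  $r2, $r5, L8  →  {$r0:0, $r1:10, $r2:15, $r3:0, $r4:0, $r5:0}  ⟨branch fallthrough⟩
[2] nor  $r2, $r4, $r1  →  {$r0:0, $r1:10, $r2:65525, $r3:0, $r4:0, $r5:0}
[3] and  $r5, $r5, $r2  →  {$r0:0, $r1:10, $r2:65525, $r3:0, $r4:0, $r5:0}
[4] sub  $r0, $r2, $r2  →  {$r0:0, $r1:10, $r2:65525, $r3:0, $r4:0, $r5:0}
[5] beq  $r0, $r3, L9  →  {$r0:0, $r1:10, $r2:65525, $r3:0, $r4:0, $r5:0}  ⟨branch taken⟩
[6] slti  $r4, $r1, 14  →  {$r0:0, $r1:10, $r2:65525, $r3:0, $r4:1, $r5:0}

$r0=0 $r1=10 $r2=65525 $r3=0 $r4=1 $r5=0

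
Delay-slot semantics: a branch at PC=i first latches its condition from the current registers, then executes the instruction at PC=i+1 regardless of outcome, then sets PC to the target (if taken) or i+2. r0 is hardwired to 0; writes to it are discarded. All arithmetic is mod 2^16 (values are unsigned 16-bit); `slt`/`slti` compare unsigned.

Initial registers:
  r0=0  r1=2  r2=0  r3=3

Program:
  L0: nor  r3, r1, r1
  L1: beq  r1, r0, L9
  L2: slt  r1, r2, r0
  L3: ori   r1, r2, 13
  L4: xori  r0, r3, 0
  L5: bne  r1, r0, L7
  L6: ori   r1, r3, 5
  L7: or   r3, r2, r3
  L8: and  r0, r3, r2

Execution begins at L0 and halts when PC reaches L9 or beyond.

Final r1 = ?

65533

PC=0  nor  r3, r1, r1        | r0=0 r1=2 r2=0 r3=65533
PC=1  beq  r1, r0, L9        | r0=0 r1=2 r2=0 r3=65533  [not taken]
PC=2  slt  r1, r2, r0        | r0=0 r1=0 r2=0 r3=65533
PC=3  ori   r1, r2, 13       | r0=0 r1=13 r2=0 r3=65533
PC=4  xori  r0, r3, 0        | r0=0 r1=13 r2=0 r3=65533
PC=5  bne  r1, r0, L7        | r0=0 r1=13 r2=0 r3=65533  [TAKEN]
PC=6  ori   r1, r3, 5        | r0=0 r1=65533 r2=0 r3=65533
PC=7  or   r3, r2, r3        | r0=0 r1=65533 r2=0 r3=65533
PC=8  and  r0, r3, r2        | r0=0 r1=65533 r2=0 r3=65533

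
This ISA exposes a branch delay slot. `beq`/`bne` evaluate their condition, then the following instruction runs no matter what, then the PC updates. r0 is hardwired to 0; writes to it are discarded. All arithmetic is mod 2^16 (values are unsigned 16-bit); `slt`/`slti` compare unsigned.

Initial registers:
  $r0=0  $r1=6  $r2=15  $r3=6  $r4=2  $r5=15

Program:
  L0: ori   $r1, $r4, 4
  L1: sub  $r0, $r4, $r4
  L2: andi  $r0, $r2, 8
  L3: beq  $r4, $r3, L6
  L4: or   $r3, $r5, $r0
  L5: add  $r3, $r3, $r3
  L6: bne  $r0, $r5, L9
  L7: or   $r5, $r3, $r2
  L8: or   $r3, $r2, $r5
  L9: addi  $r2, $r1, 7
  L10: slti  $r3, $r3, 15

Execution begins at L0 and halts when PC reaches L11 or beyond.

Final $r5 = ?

#0 ori   $r1, $r4, 4 ; 0/6/15/6/2/15
#1 sub  $r0, $r4, $r4 ; 0/6/15/6/2/15
#2 andi  $r0, $r2, 8 ; 0/6/15/6/2/15
#3 beq  $r4, $r3, L6 ; 0/6/15/6/2/15 ; →fallthru
#4 or   $r3, $r5, $r0 ; 0/6/15/15/2/15
#5 add  $r3, $r3, $r3 ; 0/6/15/30/2/15
#6 bne  $r0, $r5, L9 ; 0/6/15/30/2/15 ; →target
#7 or   $r5, $r3, $r2 ; 0/6/15/30/2/31
#9 addi  $r2, $r1, 7 ; 0/6/13/30/2/31
#10 slti  $r3, $r3, 15 ; 0/6/13/0/2/31

31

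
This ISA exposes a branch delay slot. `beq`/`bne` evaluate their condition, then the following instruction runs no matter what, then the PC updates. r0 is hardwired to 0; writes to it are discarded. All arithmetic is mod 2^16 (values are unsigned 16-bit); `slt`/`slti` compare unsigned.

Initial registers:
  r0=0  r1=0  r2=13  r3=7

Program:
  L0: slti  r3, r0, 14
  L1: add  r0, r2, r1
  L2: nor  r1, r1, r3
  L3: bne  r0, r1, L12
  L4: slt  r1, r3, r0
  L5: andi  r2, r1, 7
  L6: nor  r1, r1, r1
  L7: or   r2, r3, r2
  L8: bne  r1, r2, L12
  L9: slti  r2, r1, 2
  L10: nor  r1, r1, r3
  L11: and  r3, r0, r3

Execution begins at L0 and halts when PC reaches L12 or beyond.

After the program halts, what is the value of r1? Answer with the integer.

PC=0  slti  r3, r0, 14       | r0=0 r1=0 r2=13 r3=1
PC=1  add  r0, r2, r1        | r0=0 r1=0 r2=13 r3=1
PC=2  nor  r1, r1, r3        | r0=0 r1=65534 r2=13 r3=1
PC=3  bne  r0, r1, L12       | r0=0 r1=65534 r2=13 r3=1  [TAKEN]
PC=4  slt  r1, r3, r0        | r0=0 r1=0 r2=13 r3=1

0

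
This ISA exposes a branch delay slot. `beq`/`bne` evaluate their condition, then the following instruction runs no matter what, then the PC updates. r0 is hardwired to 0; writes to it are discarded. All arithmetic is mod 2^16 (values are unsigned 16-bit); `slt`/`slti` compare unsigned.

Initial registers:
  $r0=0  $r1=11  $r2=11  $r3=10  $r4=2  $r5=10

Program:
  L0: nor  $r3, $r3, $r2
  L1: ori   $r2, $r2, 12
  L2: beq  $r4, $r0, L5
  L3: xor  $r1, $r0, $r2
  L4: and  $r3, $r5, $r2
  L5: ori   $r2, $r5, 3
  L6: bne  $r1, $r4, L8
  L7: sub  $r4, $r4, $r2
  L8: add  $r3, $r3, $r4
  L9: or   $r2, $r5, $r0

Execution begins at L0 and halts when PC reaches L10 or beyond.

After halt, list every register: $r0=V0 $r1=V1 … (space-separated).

#0 nor  $r3, $r3, $r2 ; 0/11/11/65524/2/10
#1 ori   $r2, $r2, 12 ; 0/11/15/65524/2/10
#2 beq  $r4, $r0, L5 ; 0/11/15/65524/2/10 ; →fallthru
#3 xor  $r1, $r0, $r2 ; 0/15/15/65524/2/10
#4 and  $r3, $r5, $r2 ; 0/15/15/10/2/10
#5 ori   $r2, $r5, 3 ; 0/15/11/10/2/10
#6 bne  $r1, $r4, L8 ; 0/15/11/10/2/10 ; →target
#7 sub  $r4, $r4, $r2 ; 0/15/11/10/65527/10
#8 add  $r3, $r3, $r4 ; 0/15/11/1/65527/10
#9 or   $r2, $r5, $r0 ; 0/15/10/1/65527/10

$r0=0 $r1=15 $r2=10 $r3=1 $r4=65527 $r5=10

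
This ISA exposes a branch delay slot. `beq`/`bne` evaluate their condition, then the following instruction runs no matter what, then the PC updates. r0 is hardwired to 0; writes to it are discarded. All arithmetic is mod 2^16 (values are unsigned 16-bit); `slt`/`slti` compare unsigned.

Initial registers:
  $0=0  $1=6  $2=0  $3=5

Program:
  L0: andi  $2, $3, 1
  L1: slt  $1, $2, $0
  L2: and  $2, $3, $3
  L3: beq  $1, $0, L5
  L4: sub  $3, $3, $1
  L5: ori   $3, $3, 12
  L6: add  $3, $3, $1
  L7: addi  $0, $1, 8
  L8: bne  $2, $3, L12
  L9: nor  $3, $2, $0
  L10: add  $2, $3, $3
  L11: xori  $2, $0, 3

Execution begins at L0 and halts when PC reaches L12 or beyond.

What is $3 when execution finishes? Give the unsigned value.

65530

[0] andi  $2, $3, 1  →  {$0:0, $1:6, $2:1, $3:5}
[1] slt  $1, $2, $0  →  {$0:0, $1:0, $2:1, $3:5}
[2] and  $2, $3, $3  →  {$0:0, $1:0, $2:5, $3:5}
[3] beq  $1, $0, L5  →  {$0:0, $1:0, $2:5, $3:5}  ⟨branch taken⟩
[4] sub  $3, $3, $1  →  {$0:0, $1:0, $2:5, $3:5}
[5] ori   $3, $3, 12  →  {$0:0, $1:0, $2:5, $3:13}
[6] add  $3, $3, $1  →  {$0:0, $1:0, $2:5, $3:13}
[7] addi  $0, $1, 8  →  {$0:0, $1:0, $2:5, $3:13}
[8] bne  $2, $3, L12  →  {$0:0, $1:0, $2:5, $3:13}  ⟨branch taken⟩
[9] nor  $3, $2, $0  →  {$0:0, $1:0, $2:5, $3:65530}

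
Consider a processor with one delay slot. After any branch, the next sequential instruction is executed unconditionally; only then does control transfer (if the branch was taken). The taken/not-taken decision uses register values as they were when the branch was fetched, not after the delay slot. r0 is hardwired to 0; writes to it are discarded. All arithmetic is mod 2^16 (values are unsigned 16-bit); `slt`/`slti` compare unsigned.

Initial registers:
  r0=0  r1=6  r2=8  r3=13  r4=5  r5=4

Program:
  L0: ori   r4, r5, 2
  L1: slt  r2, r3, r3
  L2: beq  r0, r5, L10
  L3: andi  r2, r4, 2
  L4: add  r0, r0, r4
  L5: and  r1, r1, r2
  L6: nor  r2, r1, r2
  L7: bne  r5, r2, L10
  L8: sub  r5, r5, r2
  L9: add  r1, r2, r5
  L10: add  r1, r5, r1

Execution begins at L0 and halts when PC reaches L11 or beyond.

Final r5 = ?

  step pc=0: ori   r4, r5, 2  regs=(0,6,8,13,6,4)
  step pc=1: slt  r2, r3, r3  regs=(0,6,0,13,6,4)
  step pc=2: beq  r0, r5, L10  cond=F  regs=(0,6,0,13,6,4)
  step pc=3: andi  r2, r4, 2  regs=(0,6,2,13,6,4)
  step pc=4: add  r0, r0, r4  regs=(0,6,2,13,6,4)
  step pc=5: and  r1, r1, r2  regs=(0,2,2,13,6,4)
  step pc=6: nor  r2, r1, r2  regs=(0,2,65533,13,6,4)
  step pc=7: bne  r5, r2, L10  cond=T  regs=(0,2,65533,13,6,4)
  step pc=8: sub  r5, r5, r2  regs=(0,2,65533,13,6,7)
  step pc=10: add  r1, r5, r1  regs=(0,9,65533,13,6,7)

7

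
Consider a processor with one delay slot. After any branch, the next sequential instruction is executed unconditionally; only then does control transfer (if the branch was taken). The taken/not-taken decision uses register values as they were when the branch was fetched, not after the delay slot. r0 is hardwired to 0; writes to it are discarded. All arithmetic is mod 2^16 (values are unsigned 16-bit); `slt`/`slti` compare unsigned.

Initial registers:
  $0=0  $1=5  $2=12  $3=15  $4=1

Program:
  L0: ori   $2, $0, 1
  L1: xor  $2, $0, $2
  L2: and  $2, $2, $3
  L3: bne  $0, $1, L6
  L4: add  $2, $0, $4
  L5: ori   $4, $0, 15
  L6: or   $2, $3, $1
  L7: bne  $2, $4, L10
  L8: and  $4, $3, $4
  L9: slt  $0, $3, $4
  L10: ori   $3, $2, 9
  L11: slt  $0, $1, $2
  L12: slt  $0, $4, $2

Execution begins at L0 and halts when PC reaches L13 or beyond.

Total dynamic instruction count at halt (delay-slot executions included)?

[0] ori   $2, $0, 1  →  {$0:0, $1:5, $2:1, $3:15, $4:1}
[1] xor  $2, $0, $2  →  {$0:0, $1:5, $2:1, $3:15, $4:1}
[2] and  $2, $2, $3  →  {$0:0, $1:5, $2:1, $3:15, $4:1}
[3] bne  $0, $1, L6  →  {$0:0, $1:5, $2:1, $3:15, $4:1}  ⟨branch taken⟩
[4] add  $2, $0, $4  →  {$0:0, $1:5, $2:1, $3:15, $4:1}
[6] or   $2, $3, $1  →  {$0:0, $1:5, $2:15, $3:15, $4:1}
[7] bne  $2, $4, L10  →  {$0:0, $1:5, $2:15, $3:15, $4:1}  ⟨branch taken⟩
[8] and  $4, $3, $4  →  {$0:0, $1:5, $2:15, $3:15, $4:1}
[10] ori   $3, $2, 9  →  {$0:0, $1:5, $2:15, $3:15, $4:1}
[11] slt  $0, $1, $2  →  {$0:0, $1:5, $2:15, $3:15, $4:1}
[12] slt  $0, $4, $2  →  {$0:0, $1:5, $2:15, $3:15, $4:1}

11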